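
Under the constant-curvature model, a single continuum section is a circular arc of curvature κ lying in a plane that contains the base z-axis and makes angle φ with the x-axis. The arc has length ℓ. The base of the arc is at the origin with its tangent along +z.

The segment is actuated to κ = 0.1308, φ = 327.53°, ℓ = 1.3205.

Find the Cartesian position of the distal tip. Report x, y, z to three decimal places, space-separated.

θ = κ·ℓ = 0.1308 × 1.3205 = 0.17272 rad
ρ = (1 − cos θ)/κ = (1 − 0.98512)/0.1308 = 0.11376
z = sin θ / κ = 0.17186/0.1308 = 1.31394
x = ρ cos φ = 0.11376 × cos(327.53°) = 0.09597
y = ρ sin φ = 0.11376 × sin(327.53°) = -0.06107

0.096 -0.061 1.314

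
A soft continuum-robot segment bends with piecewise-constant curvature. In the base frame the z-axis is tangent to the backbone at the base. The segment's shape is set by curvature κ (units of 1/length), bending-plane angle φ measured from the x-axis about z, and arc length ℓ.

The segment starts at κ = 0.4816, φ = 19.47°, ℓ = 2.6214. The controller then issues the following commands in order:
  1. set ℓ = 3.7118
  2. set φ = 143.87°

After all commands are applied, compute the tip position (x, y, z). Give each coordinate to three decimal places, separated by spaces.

-2.038 1.488 2.028

initial: κ=0.4816, φ=19.47°, ℓ=2.6214
cmd 1: set ℓ=3.7118 → (κ,φ,ℓ)=(0.4816,19.47°,3.7118) → tip=(2.3788,0.8410,2.0278)
cmd 2: set φ=143.87° → (κ,φ,ℓ)=(0.4816,143.87°,3.7118) → tip=(-2.0378,1.4877,2.0278)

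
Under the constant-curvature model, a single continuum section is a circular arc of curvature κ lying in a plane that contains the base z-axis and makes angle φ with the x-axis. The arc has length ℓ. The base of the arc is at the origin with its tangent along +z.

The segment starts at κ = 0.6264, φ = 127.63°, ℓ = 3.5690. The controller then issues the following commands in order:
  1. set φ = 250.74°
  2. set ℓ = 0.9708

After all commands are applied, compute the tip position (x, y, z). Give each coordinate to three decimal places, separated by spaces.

-0.094 -0.270 0.912

initial: κ=0.6264, φ=127.63°, ℓ=3.5690
cmd 1: set φ=250.74° → (κ,φ,ℓ)=(0.6264,250.74°,3.5690) → tip=(-0.8515,-2.4368,1.2564)
cmd 2: set ℓ=0.9708 → (κ,φ,ℓ)=(0.6264,250.74°,0.9708) → tip=(-0.0944,-0.2702,0.9121)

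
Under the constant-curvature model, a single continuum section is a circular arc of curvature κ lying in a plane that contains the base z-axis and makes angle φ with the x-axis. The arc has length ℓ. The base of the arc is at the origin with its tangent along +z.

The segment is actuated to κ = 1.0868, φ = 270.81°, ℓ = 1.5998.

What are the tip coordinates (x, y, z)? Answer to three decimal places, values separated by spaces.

0.015 -1.074 0.907

θ = κ·ℓ = 1.0868 × 1.5998 = 1.73866 rad
ρ = (1 − cos θ)/κ = (1 − -0.16708)/1.0868 = 1.07387
z = sin θ / κ = 0.98594/1.0868 = 0.90720
x = ρ cos φ = 1.07387 × cos(270.81°) = 0.01518
y = ρ sin φ = 1.07387 × sin(270.81°) = -1.07376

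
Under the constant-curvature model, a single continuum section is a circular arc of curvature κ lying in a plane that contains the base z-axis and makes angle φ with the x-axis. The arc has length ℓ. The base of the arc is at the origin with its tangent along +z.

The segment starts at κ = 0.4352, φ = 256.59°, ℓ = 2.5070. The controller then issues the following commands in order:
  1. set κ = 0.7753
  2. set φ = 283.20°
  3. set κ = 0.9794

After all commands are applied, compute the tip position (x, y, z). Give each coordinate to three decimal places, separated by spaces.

0.414 -1.763 0.647

initial: κ=0.4352, φ=256.59°, ℓ=2.5070
cmd 1: set κ=0.7753 → (κ,φ,ℓ)=(0.7753,256.59°,2.5070) → tip=(-0.4081,-1.7117,1.2012)
cmd 2: set φ=283.20° → (κ,φ,ℓ)=(0.7753,283.20°,2.5070) → tip=(0.4018,-1.7132,1.2012)
cmd 3: set κ=0.9794 → (κ,φ,ℓ)=(0.9794,283.20°,2.5070) → tip=(0.4135,-1.7631,0.6470)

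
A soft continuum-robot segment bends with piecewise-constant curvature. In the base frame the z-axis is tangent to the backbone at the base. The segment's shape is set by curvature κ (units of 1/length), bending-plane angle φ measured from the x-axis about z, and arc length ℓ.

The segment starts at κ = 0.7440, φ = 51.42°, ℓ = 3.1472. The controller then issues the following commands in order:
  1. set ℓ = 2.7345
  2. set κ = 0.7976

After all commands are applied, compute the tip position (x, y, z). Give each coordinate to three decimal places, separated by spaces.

1.230 1.542 1.027

initial: κ=0.7440, φ=51.42°, ℓ=3.1472
cmd 1: set ℓ=2.7345 → (κ,φ,ℓ)=(0.7440,51.42°,2.7345) → tip=(1.2130,1.5206,1.2022)
cmd 2: set κ=0.7976 → (κ,φ,ℓ)=(0.7976,51.42°,2.7345) → tip=(1.2299,1.5418,1.0275)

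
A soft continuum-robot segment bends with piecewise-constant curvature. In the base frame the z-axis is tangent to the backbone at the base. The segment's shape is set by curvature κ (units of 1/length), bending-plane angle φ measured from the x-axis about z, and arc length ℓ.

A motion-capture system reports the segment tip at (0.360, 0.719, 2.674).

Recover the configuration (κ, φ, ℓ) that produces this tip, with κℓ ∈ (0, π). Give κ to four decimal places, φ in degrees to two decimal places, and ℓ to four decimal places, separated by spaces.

ρ = √(x²+y²) = √(0.360² + 0.719²) = 0.80409
φ = atan2(y, x) mod 360° = atan2(0.719, 0.360) = 63.4031°
|p|² = ρ² + z² = 0.80409² + 2.674² = 7.79684
κ = 2ρ / |p|² = 2×0.80409 / 7.79684 = 0.20626
θ = 2·atan2(ρ, z) = 2·atan2(0.80409, 2.674) = 0.58421 rad
ℓ = θ/κ = 0.58421/0.20626 = 2.83239

0.2063 63.40 2.8324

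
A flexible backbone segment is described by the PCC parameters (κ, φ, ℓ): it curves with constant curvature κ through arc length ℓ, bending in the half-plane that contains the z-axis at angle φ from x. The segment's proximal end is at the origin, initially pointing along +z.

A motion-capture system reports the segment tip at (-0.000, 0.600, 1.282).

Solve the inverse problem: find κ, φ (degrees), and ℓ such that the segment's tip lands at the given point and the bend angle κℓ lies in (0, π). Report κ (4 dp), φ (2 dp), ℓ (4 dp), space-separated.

0.5989 90.00 1.4617

ρ = √(x²+y²) = √(-0.000² + 0.600²) = 0.60000
φ = atan2(y, x) mod 360° = atan2(0.600, -0.000) = 90.0000°
|p|² = ρ² + z² = 0.60000² + 1.282² = 2.00352
κ = 2ρ / |p|² = 2×0.60000 / 2.00352 = 0.59894
θ = 2·atan2(ρ, z) = 2·atan2(0.60000, 1.282) = 0.87547 rad
ℓ = θ/κ = 0.87547/0.59894 = 1.46169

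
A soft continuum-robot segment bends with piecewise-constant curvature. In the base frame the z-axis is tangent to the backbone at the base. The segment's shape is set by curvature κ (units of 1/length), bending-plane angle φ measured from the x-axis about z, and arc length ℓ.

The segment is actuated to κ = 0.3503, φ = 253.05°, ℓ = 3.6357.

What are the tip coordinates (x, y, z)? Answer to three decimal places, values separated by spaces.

-0.589 -1.931 2.730

θ = κ·ℓ = 0.3503 × 3.6357 = 1.27359 rad
ρ = (1 − cos θ)/κ = (1 − 0.29285)/0.3503 = 2.01869
z = sin θ / κ = 0.95616/0.3503 = 2.72954
x = ρ cos φ = 2.01869 × cos(253.05°) = -0.58852
y = ρ sin φ = 2.01869 × sin(253.05°) = -1.93099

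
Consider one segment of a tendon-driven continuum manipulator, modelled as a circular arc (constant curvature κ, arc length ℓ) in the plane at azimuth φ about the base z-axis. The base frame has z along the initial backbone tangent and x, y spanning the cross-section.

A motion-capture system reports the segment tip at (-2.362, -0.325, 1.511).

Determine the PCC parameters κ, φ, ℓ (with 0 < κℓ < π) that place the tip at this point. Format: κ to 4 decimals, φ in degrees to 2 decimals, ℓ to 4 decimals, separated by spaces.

ρ = √(x²+y²) = √(-2.362² + -0.325²) = 2.38425
φ = atan2(y, x) mod 360° = atan2(-0.325, -2.362) = 187.8344°
|p|² = ρ² + z² = 2.38425² + 1.511² = 7.96779
κ = 2ρ / |p|² = 2×2.38425 / 7.96779 = 0.59847
θ = 2·atan2(ρ, z) = 2·atan2(2.38425, 1.511) = 2.01187 rad
ℓ = θ/κ = 2.01187/0.59847 = 3.36167

0.5985 187.83 3.3617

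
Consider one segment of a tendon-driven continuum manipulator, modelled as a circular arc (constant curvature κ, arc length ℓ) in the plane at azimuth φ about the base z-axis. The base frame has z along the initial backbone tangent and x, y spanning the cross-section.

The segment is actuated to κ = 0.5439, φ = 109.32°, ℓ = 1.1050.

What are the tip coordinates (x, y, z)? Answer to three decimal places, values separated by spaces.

θ = κ·ℓ = 0.5439 × 1.1050 = 0.60101 rad
ρ = (1 − cos θ)/κ = (1 − 0.82477)/0.5439 = 0.32218
z = sin θ / κ = 0.56548/0.5439 = 1.03967
x = ρ cos φ = 0.32218 × cos(109.32°) = -0.10659
y = ρ sin φ = 0.32218 × sin(109.32°) = 0.30404

-0.107 0.304 1.040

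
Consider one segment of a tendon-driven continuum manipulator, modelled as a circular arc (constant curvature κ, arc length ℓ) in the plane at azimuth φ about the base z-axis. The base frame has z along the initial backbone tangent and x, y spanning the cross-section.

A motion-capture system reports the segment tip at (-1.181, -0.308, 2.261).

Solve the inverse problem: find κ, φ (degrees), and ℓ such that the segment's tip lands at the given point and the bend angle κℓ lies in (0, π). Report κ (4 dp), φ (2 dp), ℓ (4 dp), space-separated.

ρ = √(x²+y²) = √(-1.181² + -0.308²) = 1.22050
φ = atan2(y, x) mod 360° = atan2(-0.308, -1.181) = 194.6169°
|p|² = ρ² + z² = 1.22050² + 2.261² = 6.60175
κ = 2ρ / |p|² = 2×1.22050 / 6.60175 = 0.36975
θ = 2·atan2(ρ, z) = 2·atan2(1.22050, 2.261) = 0.98997 rad
ℓ = θ/κ = 0.98997/0.36975 = 2.67739

0.3698 194.62 2.6774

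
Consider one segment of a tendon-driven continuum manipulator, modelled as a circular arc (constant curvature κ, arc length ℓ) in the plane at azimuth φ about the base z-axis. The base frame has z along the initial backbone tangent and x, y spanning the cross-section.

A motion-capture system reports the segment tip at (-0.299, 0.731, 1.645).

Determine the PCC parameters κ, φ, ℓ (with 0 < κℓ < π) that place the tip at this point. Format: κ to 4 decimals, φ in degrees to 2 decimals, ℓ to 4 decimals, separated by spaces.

0.4744 112.25 1.8872

ρ = √(x²+y²) = √(-0.299² + 0.731²) = 0.78979
φ = atan2(y, x) mod 360° = atan2(0.731, -0.299) = 112.2460°
|p|² = ρ² + z² = 0.78979² + 1.645² = 3.32979
κ = 2ρ / |p|² = 2×0.78979 / 3.32979 = 0.47438
θ = 2·atan2(ρ, z) = 2·atan2(0.78979, 1.645) = 0.89522 rad
ℓ = θ/κ = 0.89522/0.47438 = 1.88716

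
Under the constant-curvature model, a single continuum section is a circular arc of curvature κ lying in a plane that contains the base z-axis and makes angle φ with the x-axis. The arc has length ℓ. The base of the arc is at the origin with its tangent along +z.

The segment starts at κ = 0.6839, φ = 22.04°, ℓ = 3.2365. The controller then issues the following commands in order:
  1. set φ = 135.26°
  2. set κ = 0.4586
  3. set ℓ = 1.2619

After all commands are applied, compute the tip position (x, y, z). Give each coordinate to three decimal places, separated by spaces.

-0.252 0.250 1.193

initial: κ=0.6839, φ=22.04°, ℓ=3.2365
cmd 1: set φ=135.26° → (κ,φ,ℓ)=(0.6839,135.26°,3.2365) → tip=(-1.6611,1.6461,1.1705)
cmd 2: set κ=0.4586 → (κ,φ,ℓ)=(0.4586,135.26°,3.2365) → tip=(-1.4150,1.4022,2.1724)
cmd 3: set ℓ=1.2619 → (κ,φ,ℓ)=(0.4586,135.26°,1.2619) → tip=(-0.2522,0.2499,1.1926)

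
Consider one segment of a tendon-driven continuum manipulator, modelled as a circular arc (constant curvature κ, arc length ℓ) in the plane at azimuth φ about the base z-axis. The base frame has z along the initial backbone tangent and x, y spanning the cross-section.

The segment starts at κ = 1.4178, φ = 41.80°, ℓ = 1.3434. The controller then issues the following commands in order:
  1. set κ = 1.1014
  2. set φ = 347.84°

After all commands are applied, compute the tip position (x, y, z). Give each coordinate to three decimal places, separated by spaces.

0.807 -0.174 0.904

initial: κ=1.4178, φ=41.80°, ℓ=1.3434
cmd 1: set κ=1.1014 → (κ,φ,ℓ)=(1.1014,41.80°,1.3434) → tip=(0.6152,0.5501,0.9042)
cmd 2: set φ=347.84° → (κ,φ,ℓ)=(1.1014,347.84°,1.3434) → tip=(0.8068,-0.1738,0.9042)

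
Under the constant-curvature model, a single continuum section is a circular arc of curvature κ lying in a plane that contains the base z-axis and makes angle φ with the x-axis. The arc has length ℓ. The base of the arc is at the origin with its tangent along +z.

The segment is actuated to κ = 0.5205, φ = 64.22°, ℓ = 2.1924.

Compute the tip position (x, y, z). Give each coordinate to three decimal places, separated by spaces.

θ = κ·ℓ = 0.5205 × 2.1924 = 1.14114 rad
ρ = (1 − cos θ)/κ = (1 − 0.41655)/0.5205 = 1.12093
z = sin θ / κ = 0.90911/0.5205 = 1.74661
x = ρ cos φ = 1.12093 × cos(64.22°) = 0.48751
y = ρ sin φ = 1.12093 × sin(64.22°) = 1.00937

0.488 1.009 1.747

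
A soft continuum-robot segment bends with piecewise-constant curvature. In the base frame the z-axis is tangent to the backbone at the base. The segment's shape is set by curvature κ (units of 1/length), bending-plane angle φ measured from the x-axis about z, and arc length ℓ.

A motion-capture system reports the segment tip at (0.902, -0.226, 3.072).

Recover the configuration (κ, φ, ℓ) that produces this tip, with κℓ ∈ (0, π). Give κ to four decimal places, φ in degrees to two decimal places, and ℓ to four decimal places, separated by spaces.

0.1805 345.93 3.2563

ρ = √(x²+y²) = √(0.902² + -0.226²) = 0.92988
φ = atan2(y, x) mod 360° = atan2(-0.226, 0.902) = 345.9339°
|p|² = ρ² + z² = 0.92988² + 3.072² = 10.30186
κ = 2ρ / |p|² = 2×0.92988 / 10.30186 = 0.18053
θ = 2·atan2(ρ, z) = 2·atan2(0.92988, 3.072) = 0.58786 rad
ℓ = θ/κ = 0.58786/0.18053 = 3.25634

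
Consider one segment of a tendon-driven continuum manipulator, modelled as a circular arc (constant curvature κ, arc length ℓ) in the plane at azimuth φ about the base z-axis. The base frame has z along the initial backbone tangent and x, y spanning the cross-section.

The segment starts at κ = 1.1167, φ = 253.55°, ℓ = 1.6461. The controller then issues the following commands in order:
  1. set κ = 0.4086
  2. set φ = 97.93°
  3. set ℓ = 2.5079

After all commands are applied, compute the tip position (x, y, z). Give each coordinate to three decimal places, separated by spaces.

-0.162 1.165 2.091

initial: κ=1.1167, φ=253.55°, ℓ=1.6461
cmd 1: set κ=0.4086 → (κ,φ,ℓ)=(0.4086,253.55°,1.6461) → tip=(-0.1509,-0.5112,1.5248)
cmd 2: set φ=97.93° → (κ,φ,ℓ)=(0.4086,97.93°,1.6461) → tip=(-0.0735,0.5279,1.5248)
cmd 3: set ℓ=2.5079 → (κ,φ,ℓ)=(0.4086,97.93°,2.5079) → tip=(-0.1623,1.1651,2.0915)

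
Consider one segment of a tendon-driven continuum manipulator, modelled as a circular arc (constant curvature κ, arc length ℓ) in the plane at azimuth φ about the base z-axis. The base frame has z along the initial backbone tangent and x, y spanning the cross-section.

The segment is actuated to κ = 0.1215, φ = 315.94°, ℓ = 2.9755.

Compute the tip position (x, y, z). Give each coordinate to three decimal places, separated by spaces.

θ = κ·ℓ = 0.1215 × 2.9755 = 0.36152 rad
ρ = (1 − cos θ)/κ = (1 − 0.93536)/0.1215 = 0.53202
z = sin θ / κ = 0.35370/0.1215 = 2.91111
x = ρ cos φ = 0.53202 × cos(315.94°) = 0.38232
y = ρ sin φ = 0.53202 × sin(315.94°) = -0.36998

0.382 -0.370 2.911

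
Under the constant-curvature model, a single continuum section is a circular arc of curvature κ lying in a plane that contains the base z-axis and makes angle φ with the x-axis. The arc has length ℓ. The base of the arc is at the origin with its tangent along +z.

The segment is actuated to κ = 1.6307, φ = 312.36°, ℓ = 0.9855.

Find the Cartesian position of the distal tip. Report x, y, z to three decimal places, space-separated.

θ = κ·ℓ = 1.6307 × 0.9855 = 1.60705 rad
ρ = (1 − cos θ)/κ = (1 − -0.03625)/1.6307 = 0.63546
z = sin θ / κ = 0.99934/1.6307 = 0.61283
x = ρ cos φ = 0.63546 × cos(312.36°) = 0.42817
y = ρ sin φ = 0.63546 × sin(312.36°) = -0.46956

0.428 -0.470 0.613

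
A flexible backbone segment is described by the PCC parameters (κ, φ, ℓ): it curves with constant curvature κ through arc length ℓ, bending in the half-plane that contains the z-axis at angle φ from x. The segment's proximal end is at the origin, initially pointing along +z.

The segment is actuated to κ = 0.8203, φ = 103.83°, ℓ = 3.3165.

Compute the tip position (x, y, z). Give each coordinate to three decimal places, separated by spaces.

θ = κ·ℓ = 0.8203 × 3.3165 = 2.72052 rad
ρ = (1 − cos θ)/κ = (1 − -0.91265)/0.8203 = 2.33165
z = sin θ / κ = 0.40874/0.8203 = 0.49828
x = ρ cos φ = 2.33165 × cos(103.83°) = -0.55736
y = ρ sin φ = 2.33165 × sin(103.83°) = 2.26405

-0.557 2.264 0.498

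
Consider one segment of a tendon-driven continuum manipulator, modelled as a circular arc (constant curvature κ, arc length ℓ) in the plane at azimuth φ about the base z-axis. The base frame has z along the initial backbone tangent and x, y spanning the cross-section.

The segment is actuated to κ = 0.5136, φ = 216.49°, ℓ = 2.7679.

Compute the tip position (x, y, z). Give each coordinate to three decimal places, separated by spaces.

θ = κ·ℓ = 0.5136 × 2.7679 = 1.42159 rad
ρ = (1 − cos θ)/κ = (1 − 0.14865)/0.5136 = 1.65761
z = sin θ / κ = 0.98889/0.5136 = 1.92541
x = ρ cos φ = 1.65761 × cos(216.49°) = -1.33266
y = ρ sin φ = 1.65761 × sin(216.49°) = -0.98575

-1.333 -0.986 1.925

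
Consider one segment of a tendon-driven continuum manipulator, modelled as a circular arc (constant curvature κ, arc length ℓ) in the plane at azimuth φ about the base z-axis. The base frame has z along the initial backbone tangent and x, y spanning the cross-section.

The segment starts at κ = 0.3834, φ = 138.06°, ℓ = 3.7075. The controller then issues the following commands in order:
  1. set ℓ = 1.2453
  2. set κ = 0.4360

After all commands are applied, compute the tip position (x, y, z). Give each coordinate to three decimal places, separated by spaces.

-0.245 0.220 1.185

initial: κ=0.3834, φ=138.06°, ℓ=3.7075
cmd 1: set ℓ=1.2453 → (κ,φ,ℓ)=(0.3834,138.06°,1.2453) → tip=(-0.2170,0.1949,1.1985)
cmd 2: set κ=0.4360 → (κ,φ,ℓ)=(0.4360,138.06°,1.2453) → tip=(-0.2454,0.2205,1.1850)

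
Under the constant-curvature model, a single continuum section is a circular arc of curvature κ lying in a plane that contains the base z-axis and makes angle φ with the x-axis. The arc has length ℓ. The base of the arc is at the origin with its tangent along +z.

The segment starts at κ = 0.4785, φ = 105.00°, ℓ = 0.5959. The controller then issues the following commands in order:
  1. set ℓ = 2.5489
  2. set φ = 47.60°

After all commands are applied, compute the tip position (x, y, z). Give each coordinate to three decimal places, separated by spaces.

0.924 1.012 1.962

initial: κ=0.4785, φ=105.00°, ℓ=0.5959
cmd 1: set ℓ=2.5489 → (κ,φ,ℓ)=(0.4785,105.00°,2.5489) → tip=(-0.3548,1.3243,1.9623)
cmd 2: set φ=47.60° → (κ,φ,ℓ)=(0.4785,47.60°,2.5489) → tip=(0.9245,1.0124,1.9623)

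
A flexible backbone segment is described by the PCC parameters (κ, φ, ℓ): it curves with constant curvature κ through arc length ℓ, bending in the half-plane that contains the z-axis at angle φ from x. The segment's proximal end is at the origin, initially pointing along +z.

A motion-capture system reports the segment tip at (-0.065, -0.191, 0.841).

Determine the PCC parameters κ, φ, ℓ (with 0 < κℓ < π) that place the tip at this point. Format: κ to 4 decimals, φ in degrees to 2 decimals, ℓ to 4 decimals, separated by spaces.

0.5395 251.21 0.8729

ρ = √(x²+y²) = √(-0.065² + -0.191²) = 0.20176
φ = atan2(y, x) mod 360° = atan2(-0.191, -0.065) = 251.2058°
|p|² = ρ² + z² = 0.20176² + 0.841² = 0.74799
κ = 2ρ / |p|² = 2×0.20176 / 0.74799 = 0.53947
θ = 2·atan2(ρ, z) = 2·atan2(0.20176, 0.841) = 0.47090 rad
ℓ = θ/κ = 0.47090/0.53947 = 0.87291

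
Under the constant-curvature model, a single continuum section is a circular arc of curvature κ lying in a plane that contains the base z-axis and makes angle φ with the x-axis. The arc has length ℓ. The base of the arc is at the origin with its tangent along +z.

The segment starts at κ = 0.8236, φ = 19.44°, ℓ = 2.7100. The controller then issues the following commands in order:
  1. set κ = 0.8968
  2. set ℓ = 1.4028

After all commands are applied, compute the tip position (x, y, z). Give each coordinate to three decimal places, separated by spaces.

0.728 0.257 1.061

initial: κ=0.8236, φ=19.44°, ℓ=2.7100
cmd 1: set κ=0.8968 → (κ,φ,ℓ)=(0.8968,19.44°,2.7100) → tip=(1.8481,0.6523,0.7279)
cmd 2: set ℓ=1.4028 → (κ,φ,ℓ)=(0.8968,19.44°,1.4028) → tip=(0.7280,0.2569,1.0610)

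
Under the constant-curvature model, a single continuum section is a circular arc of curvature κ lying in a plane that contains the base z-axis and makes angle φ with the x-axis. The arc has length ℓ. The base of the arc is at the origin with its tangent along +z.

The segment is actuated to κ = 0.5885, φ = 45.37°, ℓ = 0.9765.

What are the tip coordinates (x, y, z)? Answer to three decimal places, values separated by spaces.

θ = κ·ℓ = 0.5885 × 0.9765 = 0.57467 rad
ρ = (1 − cos θ)/κ = (1 − 0.83937)/0.5885 = 0.27295
z = sin θ / κ = 0.54356/0.5885 = 0.92363
x = ρ cos φ = 0.27295 × cos(45.37°) = 0.19175
y = ρ sin φ = 0.27295 × sin(45.37°) = 0.19424

0.192 0.194 0.924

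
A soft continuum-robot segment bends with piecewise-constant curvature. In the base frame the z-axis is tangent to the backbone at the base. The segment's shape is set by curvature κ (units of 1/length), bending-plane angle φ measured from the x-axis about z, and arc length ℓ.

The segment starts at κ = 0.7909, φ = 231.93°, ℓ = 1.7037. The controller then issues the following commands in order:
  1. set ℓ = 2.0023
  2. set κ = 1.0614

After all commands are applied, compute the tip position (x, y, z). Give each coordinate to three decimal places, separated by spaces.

initial: κ=0.7909, φ=231.93°, ℓ=1.7037
cmd 1: set ℓ=2.0023 → (κ,φ,ℓ)=(0.7909,231.93°,2.0023) → tip=(-0.7896,-1.0082,1.2643)
cmd 2: set κ=1.0614 → (κ,φ,ℓ)=(1.0614,231.93°,2.0023) → tip=(-0.8868,-1.1322,0.8010)

-0.887 -1.132 0.801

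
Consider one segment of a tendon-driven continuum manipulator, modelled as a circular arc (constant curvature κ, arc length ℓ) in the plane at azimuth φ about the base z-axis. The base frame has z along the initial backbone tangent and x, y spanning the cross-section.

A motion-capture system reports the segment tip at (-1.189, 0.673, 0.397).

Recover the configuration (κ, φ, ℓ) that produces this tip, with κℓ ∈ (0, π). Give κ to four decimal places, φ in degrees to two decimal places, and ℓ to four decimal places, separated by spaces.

1.3499 150.49 1.9083

ρ = √(x²+y²) = √(-1.189² + 0.673²) = 1.36625
φ = atan2(y, x) mod 360° = atan2(0.673, -1.189) = 150.4892°
|p|² = ρ² + z² = 1.36625² + 0.397² = 2.02426
κ = 2ρ / |p|² = 2×1.36625 / 2.02426 = 1.34988
θ = 2·atan2(ρ, z) = 2·atan2(1.36625, 0.397) = 2.57602 rad
ℓ = θ/κ = 2.57602/1.34988 = 1.90833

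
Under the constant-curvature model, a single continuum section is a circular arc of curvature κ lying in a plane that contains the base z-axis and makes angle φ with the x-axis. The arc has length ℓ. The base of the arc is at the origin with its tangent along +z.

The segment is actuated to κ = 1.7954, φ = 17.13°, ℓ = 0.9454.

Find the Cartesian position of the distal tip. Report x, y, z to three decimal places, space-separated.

θ = κ·ℓ = 1.7954 × 0.9454 = 1.69737 rad
ρ = (1 − cos θ)/κ = (1 − -0.12624)/1.7954 = 0.62729
z = sin θ / κ = 0.99200/1.7954 = 0.55252
x = ρ cos φ = 0.62729 × cos(17.13°) = 0.59946
y = ρ sin φ = 0.62729 × sin(17.13°) = 0.18476

0.599 0.185 0.553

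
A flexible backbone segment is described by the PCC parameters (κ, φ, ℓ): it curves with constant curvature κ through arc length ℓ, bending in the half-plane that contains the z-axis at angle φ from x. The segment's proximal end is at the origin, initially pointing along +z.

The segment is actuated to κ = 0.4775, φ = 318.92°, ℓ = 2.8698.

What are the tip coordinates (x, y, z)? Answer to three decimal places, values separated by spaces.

1.264 -1.102 2.052

θ = κ·ℓ = 0.4775 × 2.8698 = 1.37033 rad
ρ = (1 − cos θ)/κ = (1 − 0.19913)/0.4775 = 1.67722
z = sin θ / κ = 0.97997/0.4775 = 2.05230
x = ρ cos φ = 1.67722 × cos(318.92°) = 1.26428
y = ρ sin φ = 1.67722 × sin(318.92°) = -1.10212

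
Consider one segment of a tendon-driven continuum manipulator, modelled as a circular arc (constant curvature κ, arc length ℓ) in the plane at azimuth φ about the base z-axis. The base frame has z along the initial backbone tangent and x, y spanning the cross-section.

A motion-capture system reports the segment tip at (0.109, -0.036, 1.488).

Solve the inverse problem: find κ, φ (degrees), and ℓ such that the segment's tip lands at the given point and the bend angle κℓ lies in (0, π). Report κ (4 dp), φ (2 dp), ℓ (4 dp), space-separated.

0.1031 341.72 1.4939

ρ = √(x²+y²) = √(0.109² + -0.036²) = 0.11479
φ = atan2(y, x) mod 360° = atan2(-0.036, 0.109) = 341.7229°
|p|² = ρ² + z² = 0.11479² + 1.488² = 2.22732
κ = 2ρ / |p|² = 2×0.11479 / 2.22732 = 0.10308
θ = 2·atan2(ρ, z) = 2·atan2(0.11479, 1.488) = 0.15398 rad
ℓ = θ/κ = 0.15398/0.10308 = 1.49390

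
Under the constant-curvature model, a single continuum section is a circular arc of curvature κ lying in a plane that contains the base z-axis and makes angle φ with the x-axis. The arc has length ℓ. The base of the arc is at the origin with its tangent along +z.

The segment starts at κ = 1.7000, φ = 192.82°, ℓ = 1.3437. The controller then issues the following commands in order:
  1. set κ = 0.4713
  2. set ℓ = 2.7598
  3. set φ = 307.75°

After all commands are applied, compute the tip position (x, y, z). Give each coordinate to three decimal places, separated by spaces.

initial: κ=1.7000, φ=192.82°, ℓ=1.3437
cmd 1: set κ=0.4713 → (κ,φ,ℓ)=(0.4713,192.82°,1.3437) → tip=(-0.4012,-0.0913,1.2557)
cmd 2: set ℓ=2.7598 → (κ,φ,ℓ)=(0.4713,192.82°,2.7598) → tip=(-1.5169,-0.3452,2.0449)
cmd 3: set φ=307.75° → (κ,φ,ℓ)=(0.4713,307.75°,2.7598) → tip=(0.9524,-1.2300,2.0449)

0.952 -1.230 2.045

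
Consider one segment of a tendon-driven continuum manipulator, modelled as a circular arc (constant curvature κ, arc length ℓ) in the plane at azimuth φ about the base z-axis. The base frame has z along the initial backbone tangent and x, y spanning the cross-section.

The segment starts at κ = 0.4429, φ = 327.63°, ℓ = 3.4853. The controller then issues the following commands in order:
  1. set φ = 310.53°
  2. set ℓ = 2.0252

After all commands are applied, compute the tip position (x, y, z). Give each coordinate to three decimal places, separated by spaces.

initial: κ=0.4429, φ=327.63°, ℓ=3.4853
cmd 1: set φ=310.53° → (κ,φ,ℓ)=(0.4429,310.53°,3.4853) → tip=(1.4274,-1.6695,2.2570)
cmd 2: set ℓ=2.0252 → (κ,φ,ℓ)=(0.4429,310.53°,2.0252) → tip=(0.5517,-0.6453,1.7644)

0.552 -0.645 1.764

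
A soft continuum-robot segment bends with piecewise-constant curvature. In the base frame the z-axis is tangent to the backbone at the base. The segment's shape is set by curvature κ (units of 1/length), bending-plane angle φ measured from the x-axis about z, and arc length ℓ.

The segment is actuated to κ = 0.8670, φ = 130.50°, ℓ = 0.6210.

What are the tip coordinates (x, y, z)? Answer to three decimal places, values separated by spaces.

θ = κ·ℓ = 0.8670 × 0.6210 = 0.53841 rad
ρ = (1 − cos θ)/κ = (1 − 0.85853)/0.8670 = 0.16318
z = sin θ / κ = 0.51277/0.8670 = 0.59143
x = ρ cos φ = 0.16318 × cos(130.50°) = -0.10597
y = ρ sin φ = 0.16318 × sin(130.50°) = 0.12408

-0.106 0.124 0.591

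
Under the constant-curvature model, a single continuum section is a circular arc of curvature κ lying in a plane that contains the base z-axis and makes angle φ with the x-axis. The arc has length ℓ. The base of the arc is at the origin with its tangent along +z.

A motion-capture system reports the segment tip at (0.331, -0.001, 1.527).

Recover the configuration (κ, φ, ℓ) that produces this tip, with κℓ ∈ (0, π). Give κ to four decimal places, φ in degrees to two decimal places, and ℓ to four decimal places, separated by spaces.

0.2712 359.83 1.5744

ρ = √(x²+y²) = √(0.331² + -0.001²) = 0.33100
φ = atan2(y, x) mod 360° = atan2(-0.001, 0.331) = 359.8269°
|p|² = ρ² + z² = 0.33100² + 1.527² = 2.44129
κ = 2ρ / |p|² = 2×0.33100 / 2.44129 = 0.27117
θ = 2·atan2(ρ, z) = 2·atan2(0.33100, 1.527) = 0.42693 rad
ℓ = θ/κ = 0.42693/0.27117 = 1.57439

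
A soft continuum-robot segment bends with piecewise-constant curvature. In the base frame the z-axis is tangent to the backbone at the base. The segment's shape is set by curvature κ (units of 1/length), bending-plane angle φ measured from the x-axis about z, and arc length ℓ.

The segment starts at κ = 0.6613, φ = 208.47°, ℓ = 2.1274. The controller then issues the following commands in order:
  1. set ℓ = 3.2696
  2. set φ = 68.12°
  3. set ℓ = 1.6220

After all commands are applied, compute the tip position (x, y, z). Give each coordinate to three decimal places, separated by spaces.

0.294 0.733 1.328

initial: κ=0.6613, φ=208.47°, ℓ=2.1274
cmd 1: set ℓ=3.2696 → (κ,φ,ℓ)=(0.6613,208.47°,3.2696) → tip=(-2.0704,-1.1227,1.2554)
cmd 2: set φ=68.12° → (κ,φ,ℓ)=(0.6613,68.12°,3.2696) → tip=(0.8777,2.1856,1.2554)
cmd 3: set ℓ=1.6220 → (κ,φ,ℓ)=(0.6613,68.12°,1.6220) → tip=(0.2943,0.7328,1.3284)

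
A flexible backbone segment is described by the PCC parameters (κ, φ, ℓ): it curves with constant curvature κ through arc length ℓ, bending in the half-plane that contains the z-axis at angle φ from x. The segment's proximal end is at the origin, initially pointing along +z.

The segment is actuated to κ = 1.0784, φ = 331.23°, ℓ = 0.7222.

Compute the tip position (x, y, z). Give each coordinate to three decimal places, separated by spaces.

θ = κ·ℓ = 1.0784 × 0.7222 = 0.77882 rad
ρ = (1 − cos θ)/κ = (1 − 0.71174)/1.0784 = 0.26730
z = sin θ / κ = 0.70244/1.0784 = 0.65137
x = ρ cos φ = 0.26730 × cos(331.23°) = 0.23431
y = ρ sin φ = 0.26730 × sin(331.23°) = -0.12865

0.234 -0.129 0.651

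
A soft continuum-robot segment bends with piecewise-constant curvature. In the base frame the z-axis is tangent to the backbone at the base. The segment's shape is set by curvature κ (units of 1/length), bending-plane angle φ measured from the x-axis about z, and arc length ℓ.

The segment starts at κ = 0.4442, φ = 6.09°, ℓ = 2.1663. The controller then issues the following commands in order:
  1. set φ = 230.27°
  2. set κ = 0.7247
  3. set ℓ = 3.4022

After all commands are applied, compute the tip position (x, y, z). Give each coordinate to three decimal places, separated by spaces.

-1.570 -1.889 0.863

initial: κ=0.4442, φ=6.09°, ℓ=2.1663
cmd 1: set φ=230.27° → (κ,φ,ℓ)=(0.4442,230.27°,2.1663) → tip=(-0.6164,-0.7416,1.8471)
cmd 2: set κ=0.7247 → (κ,φ,ℓ)=(0.7247,230.27°,2.1663) → tip=(-0.8812,-1.0603,1.3799)
cmd 3: set ℓ=3.4022 → (κ,φ,ℓ)=(0.7247,230.27°,3.4022) → tip=(-1.5700,-1.8890,0.8634)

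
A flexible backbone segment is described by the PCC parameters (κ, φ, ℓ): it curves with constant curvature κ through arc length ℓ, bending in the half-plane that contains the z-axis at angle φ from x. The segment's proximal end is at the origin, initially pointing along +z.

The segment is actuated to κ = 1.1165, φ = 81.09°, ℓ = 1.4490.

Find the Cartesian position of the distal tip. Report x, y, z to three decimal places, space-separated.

θ = κ·ℓ = 1.1165 × 1.4490 = 1.61781 rad
ρ = (1 − cos θ)/κ = (1 − -0.04699)/1.1165 = 0.93775
z = sin θ / κ = 0.99890/1.1165 = 0.89467
x = ρ cos φ = 0.93775 × cos(81.09°) = 0.14524
y = ρ sin φ = 0.93775 × sin(81.09°) = 0.92643

0.145 0.926 0.895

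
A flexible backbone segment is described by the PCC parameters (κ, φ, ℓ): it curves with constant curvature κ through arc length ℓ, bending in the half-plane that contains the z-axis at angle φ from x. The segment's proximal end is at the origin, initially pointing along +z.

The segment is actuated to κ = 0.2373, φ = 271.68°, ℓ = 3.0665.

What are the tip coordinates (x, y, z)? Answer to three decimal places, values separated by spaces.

θ = κ·ℓ = 0.2373 × 3.0665 = 0.72768 rad
ρ = (1 − cos θ)/κ = (1 − 0.74672)/0.2373 = 1.06734
z = sin θ / κ = 0.66514/0.2373 = 2.80295
x = ρ cos φ = 1.06734 × cos(271.68°) = 0.03129
y = ρ sin φ = 1.06734 × sin(271.68°) = -1.06689

0.031 -1.067 2.803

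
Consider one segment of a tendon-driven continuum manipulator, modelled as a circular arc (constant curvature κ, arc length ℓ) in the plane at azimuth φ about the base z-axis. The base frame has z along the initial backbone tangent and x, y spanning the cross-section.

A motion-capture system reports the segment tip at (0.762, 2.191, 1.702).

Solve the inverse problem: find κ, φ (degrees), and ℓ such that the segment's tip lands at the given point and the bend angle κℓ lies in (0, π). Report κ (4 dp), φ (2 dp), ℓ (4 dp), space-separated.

0.5605 70.82 3.3465

ρ = √(x²+y²) = √(0.762² + 2.191²) = 2.31973
φ = atan2(y, x) mod 360° = atan2(2.191, 0.762) = 70.8230°
|p|² = ρ² + z² = 2.31973² + 1.702² = 8.27793
κ = 2ρ / |p|² = 2×2.31973 / 8.27793 = 0.56046
θ = 2·atan2(ρ, z) = 2·atan2(2.31973, 1.702) = 1.87561 rad
ℓ = θ/κ = 1.87561/0.56046 = 3.34655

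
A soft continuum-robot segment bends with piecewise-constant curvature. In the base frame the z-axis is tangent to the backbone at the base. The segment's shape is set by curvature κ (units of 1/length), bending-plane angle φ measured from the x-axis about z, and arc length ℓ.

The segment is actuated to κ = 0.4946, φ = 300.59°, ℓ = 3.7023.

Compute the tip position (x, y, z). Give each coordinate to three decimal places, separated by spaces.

θ = κ·ℓ = 0.4946 × 3.7023 = 1.83116 rad
ρ = (1 − cos θ)/κ = (1 − -0.25743)/0.4946 = 2.54232
z = sin θ / κ = 0.96630/0.4946 = 1.95369
x = ρ cos φ = 2.54232 × cos(300.59°) = 1.29376
y = ρ sin φ = 2.54232 × sin(300.59°) = -2.18850

1.294 -2.189 1.954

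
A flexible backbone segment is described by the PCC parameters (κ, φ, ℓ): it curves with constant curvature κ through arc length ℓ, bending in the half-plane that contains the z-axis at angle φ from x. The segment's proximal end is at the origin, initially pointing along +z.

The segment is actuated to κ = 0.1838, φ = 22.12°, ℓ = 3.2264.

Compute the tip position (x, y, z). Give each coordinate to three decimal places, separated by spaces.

0.861 0.350 3.041

θ = κ·ℓ = 0.1838 × 3.2264 = 0.59301 rad
ρ = (1 − cos θ)/κ = (1 − 0.82926)/0.1838 = 0.92894
z = sin θ / κ = 0.55886/0.1838 = 3.04060
x = ρ cos φ = 0.92894 × cos(22.12°) = 0.86057
y = ρ sin φ = 0.92894 × sin(22.12°) = 0.34979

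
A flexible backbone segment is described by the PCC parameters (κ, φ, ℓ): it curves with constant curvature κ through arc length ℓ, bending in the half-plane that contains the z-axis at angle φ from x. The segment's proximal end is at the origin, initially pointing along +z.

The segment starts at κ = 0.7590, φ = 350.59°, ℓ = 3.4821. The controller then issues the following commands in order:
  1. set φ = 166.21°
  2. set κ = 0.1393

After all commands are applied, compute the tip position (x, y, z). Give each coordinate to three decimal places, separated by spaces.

initial: κ=0.7590, φ=350.59°, ℓ=3.4821
cmd 1: set φ=166.21° → (κ,φ,ℓ)=(0.7590,166.21°,3.4821) → tip=(-2.4033,0.5899,0.6301)
cmd 2: set κ=0.1393 → (κ,φ,ℓ)=(0.1393,166.21°,3.4821) → tip=(-0.8042,0.1974,3.3472)

-0.804 0.197 3.347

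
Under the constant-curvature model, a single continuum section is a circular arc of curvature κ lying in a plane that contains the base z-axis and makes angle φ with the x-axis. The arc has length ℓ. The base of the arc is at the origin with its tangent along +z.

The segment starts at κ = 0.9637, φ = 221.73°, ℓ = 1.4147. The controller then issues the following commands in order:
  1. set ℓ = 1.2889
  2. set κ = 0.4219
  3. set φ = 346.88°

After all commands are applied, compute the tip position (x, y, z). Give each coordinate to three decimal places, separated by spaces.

0.333 -0.078 1.226

initial: κ=0.9637, φ=221.73°, ℓ=1.4147
cmd 1: set ℓ=1.2889 → (κ,φ,ℓ)=(0.9637,221.73°,1.2889) → tip=(-0.5244,-0.4677,0.9821)
cmd 2: set κ=0.4219 → (κ,φ,ℓ)=(0.4219,221.73°,1.2889) → tip=(-0.2552,-0.2276,1.2263)
cmd 3: set φ=346.88° → (κ,φ,ℓ)=(0.4219,346.88°,1.2889) → tip=(0.3330,-0.0776,1.2263)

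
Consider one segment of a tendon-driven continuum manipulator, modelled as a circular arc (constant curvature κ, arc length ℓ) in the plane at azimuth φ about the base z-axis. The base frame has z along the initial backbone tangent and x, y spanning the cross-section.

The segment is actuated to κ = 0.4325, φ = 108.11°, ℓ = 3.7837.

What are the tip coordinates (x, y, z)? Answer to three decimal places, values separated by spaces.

-0.766 2.342 2.307

θ = κ·ℓ = 0.4325 × 3.7837 = 1.63645 rad
ρ = (1 − cos θ)/κ = (1 − -0.06561)/0.4325 = 2.46383
z = sin θ / κ = 0.99785/0.4325 = 2.30716
x = ρ cos φ = 2.46383 × cos(108.11°) = -0.76586
y = ρ sin φ = 2.46383 × sin(108.11°) = 2.34178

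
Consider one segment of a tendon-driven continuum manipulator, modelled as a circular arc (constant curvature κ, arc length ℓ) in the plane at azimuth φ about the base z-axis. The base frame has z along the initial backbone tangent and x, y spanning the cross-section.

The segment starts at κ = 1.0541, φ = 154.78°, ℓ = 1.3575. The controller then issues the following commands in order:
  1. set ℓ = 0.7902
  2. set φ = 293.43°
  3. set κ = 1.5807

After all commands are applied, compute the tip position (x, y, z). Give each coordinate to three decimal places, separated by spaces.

0.172 -0.397 0.600

initial: κ=1.0541, φ=154.78°, ℓ=1.3575
cmd 1: set ℓ=0.7902 → (κ,φ,ℓ)=(1.0541,154.78°,0.7902) → tip=(-0.2809,0.1323,0.7019)
cmd 2: set φ=293.43° → (κ,φ,ℓ)=(1.0541,293.43°,0.7902) → tip=(0.1235,-0.2849,0.7019)
cmd 3: set κ=1.5807 → (κ,φ,ℓ)=(1.5807,293.43°,0.7902) → tip=(0.1720,-0.3969,0.6002)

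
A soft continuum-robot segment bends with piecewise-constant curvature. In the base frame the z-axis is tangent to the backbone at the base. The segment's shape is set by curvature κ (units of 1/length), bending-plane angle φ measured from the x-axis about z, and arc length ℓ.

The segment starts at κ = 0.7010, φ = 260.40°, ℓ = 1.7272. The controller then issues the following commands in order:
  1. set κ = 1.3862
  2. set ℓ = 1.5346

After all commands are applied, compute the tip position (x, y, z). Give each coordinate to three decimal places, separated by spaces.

-0.184 -1.087 0.613

initial: κ=0.7010, φ=260.40°, ℓ=1.7272
cmd 1: set κ=1.3862 → (κ,φ,ℓ)=(1.3862,260.40°,1.7272) → tip=(-0.2086,-1.2330,0.4903)
cmd 2: set ℓ=1.5346 → (κ,φ,ℓ)=(1.3862,260.40°,1.5346) → tip=(-0.1839,-1.0870,0.6126)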